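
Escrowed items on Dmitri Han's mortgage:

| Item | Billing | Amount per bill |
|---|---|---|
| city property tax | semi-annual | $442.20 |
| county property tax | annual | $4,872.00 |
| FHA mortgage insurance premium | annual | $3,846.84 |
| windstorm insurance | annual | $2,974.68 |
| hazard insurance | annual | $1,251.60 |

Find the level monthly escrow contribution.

$1,152.46

City property tax — $442.20 × 2 = $884.40 annually
County property tax — $4,872.00 annually
FHA mortgage insurance premium — $3,846.84 annually
Windstorm insurance — $2,974.68 annually
Hazard insurance — $1,251.60 annually
Annual escrow total = $13,829.52
Monthly escrow = $13,829.52 ÷ 12 = $1,152.46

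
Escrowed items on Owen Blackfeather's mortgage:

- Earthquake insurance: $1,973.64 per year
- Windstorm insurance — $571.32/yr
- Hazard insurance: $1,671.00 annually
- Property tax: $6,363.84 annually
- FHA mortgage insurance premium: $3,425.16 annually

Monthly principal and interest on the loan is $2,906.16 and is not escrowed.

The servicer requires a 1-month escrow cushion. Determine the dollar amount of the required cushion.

$1,167.08

Earthquake insurance = $1,973.64
Windstorm insurance = $571.32
Hazard insurance = $1,671.00
Property tax = $6,363.84
FHA mortgage insurance premium = $3,425.16
Annual escrow total = $14,004.96
Monthly = $14,004.96 / 12 = $1,167.08
Cushion = 1 × $1,167.08 = $1,167.08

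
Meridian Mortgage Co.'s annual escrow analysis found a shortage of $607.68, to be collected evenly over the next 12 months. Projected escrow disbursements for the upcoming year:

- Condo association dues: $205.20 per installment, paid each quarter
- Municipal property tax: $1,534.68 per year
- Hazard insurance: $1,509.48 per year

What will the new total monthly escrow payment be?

$372.72

Condo association dues — $205.20 × 4 = $820.80/yr
Municipal property tax — $1,534.68/yr
Hazard insurance — $1,509.48/yr
Total per year = $820.80 + $1,534.68 + $1,509.48 = $3,864.96
Monthly = $3,864.96 ÷ 12 = $322.08
Shortage per month = $607.68 / 12 = $50.64
New monthly escrow = $322.08 + $50.64 = $372.72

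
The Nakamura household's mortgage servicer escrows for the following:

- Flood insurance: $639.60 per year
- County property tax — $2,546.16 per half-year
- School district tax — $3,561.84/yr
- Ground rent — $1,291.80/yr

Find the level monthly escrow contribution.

Flood insurance: $639.60/yr
County property tax: $2,546.16 × 2 = $5,092.32/yr
School district tax: $3,561.84/yr
Ground rent: $1,291.80/yr
Total annual escrow = $10,585.56
Base monthly escrow = $10,585.56 ÷ 12 = $882.13

$882.13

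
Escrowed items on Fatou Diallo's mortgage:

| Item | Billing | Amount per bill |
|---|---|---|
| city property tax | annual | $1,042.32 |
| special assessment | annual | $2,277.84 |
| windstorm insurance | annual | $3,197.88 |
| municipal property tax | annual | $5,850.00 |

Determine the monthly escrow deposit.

$1,030.67

City property tax = $1,042.32
Special assessment = $2,277.84
Windstorm insurance = $3,197.88
Municipal property tax = $5,850.00
Combined annual = $1,042.32 + $2,277.84 + $3,197.88 + $5,850.00 = $12,368.04
Per month = $12,368.04 ÷ 12 = $1,030.67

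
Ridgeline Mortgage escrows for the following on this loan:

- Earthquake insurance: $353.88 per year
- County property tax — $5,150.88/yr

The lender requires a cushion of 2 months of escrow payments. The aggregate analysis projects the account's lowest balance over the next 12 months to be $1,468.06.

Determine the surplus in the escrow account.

$550.60

Earthquake insurance: $353.88 per year
County property tax: $5,150.88 per year
Yearly total = $5,504.76
Monthly escrow = $5,504.76 ÷ 12 = $458.73
Required reserve = 2 × $458.73 = $917.46
Surplus = $1,468.06 − $917.46 = $550.60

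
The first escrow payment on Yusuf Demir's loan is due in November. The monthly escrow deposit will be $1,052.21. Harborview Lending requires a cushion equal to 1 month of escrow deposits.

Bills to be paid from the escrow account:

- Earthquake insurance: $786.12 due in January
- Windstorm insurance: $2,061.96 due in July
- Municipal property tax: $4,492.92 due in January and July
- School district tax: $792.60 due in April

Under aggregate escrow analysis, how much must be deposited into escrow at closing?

$4,208.84

Cushion = 1 × $1,052.21 = $1,052.21
Trial balance (start $0, +$1,052.21 each month, − disbursements):
  Nov: +$1,052.21 → $1,052.21
  Dec: +$1,052.21 → $2,104.42
  Jan: +$1,052.21 − $5,279.04 → -$2,122.41
  Feb: +$1,052.21 → -$1,070.20
  Mar: +$1,052.21 → -$17.99
  Apr: +$1,052.21 − $792.60 → $241.62
  May: +$1,052.21 → $1,293.83
  Jun: +$1,052.21 → $2,346.04
  Jul: +$1,052.21 − $6,554.88 → -$3,156.63
  Aug: +$1,052.21 → -$2,104.42
  Sep: +$1,052.21 → -$1,052.21
  Oct: +$1,052.21 → $0.00
Lowest trial balance = -$3,156.63 (Jul)
Initial deposit = cushion − low point = $1,052.21 − (-$3,156.63) = $4,208.84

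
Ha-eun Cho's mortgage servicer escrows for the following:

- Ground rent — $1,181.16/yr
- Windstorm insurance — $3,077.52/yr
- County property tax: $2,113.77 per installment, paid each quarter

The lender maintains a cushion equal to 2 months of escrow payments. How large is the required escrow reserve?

Ground rent = $1,181.16
Windstorm insurance = $3,077.52
County property tax = $2,113.77 × 4 = $8,455.08
Total annual escrow = $12,713.76
Per month = $12,713.76 ÷ 12 = $1,059.48
Required cushion = 2 × $1,059.48 = $2,118.96

$2,118.96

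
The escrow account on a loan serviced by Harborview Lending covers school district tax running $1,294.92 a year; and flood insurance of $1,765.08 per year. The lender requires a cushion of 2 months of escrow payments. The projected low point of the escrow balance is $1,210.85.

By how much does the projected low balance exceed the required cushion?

School district tax = $1,294.92 per year
Flood insurance = $1,765.08 per year
Total per year = $1,294.92 + $1,765.08 = $3,060.00
Base monthly escrow = $3,060.00 / 12 = $255.00
Cushion = 2 × $255.00 = $510.00
Excess over cushion: $1,210.85 − $510.00 = $700.85

$700.85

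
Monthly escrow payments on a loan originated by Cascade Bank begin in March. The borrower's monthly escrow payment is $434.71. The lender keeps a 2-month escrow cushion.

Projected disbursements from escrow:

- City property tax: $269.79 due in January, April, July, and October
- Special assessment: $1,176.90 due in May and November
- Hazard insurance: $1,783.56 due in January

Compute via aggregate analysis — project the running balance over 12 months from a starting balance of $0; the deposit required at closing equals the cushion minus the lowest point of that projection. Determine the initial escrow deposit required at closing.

Cushion = 2 × $434.71 = $869.42
Trial balance (start $0, +$434.71 each month, − disbursements):
  Mar: +$434.71 → $434.71
  Apr: +$434.71 − $269.79 → $599.63
  May: +$434.71 − $1,176.90 → -$142.56
  Jun: +$434.71 → $292.15
  Jul: +$434.71 − $269.79 → $457.07
  Aug: +$434.71 → $891.78
  Sep: +$434.71 → $1,326.49
  Oct: +$434.71 − $269.79 → $1,491.41
  Nov: +$434.71 − $1,176.90 → $749.22
  Dec: +$434.71 → $1,183.93
  Jan: +$434.71 − $2,053.35 → -$434.71
  Feb: +$434.71 → $0.00
Lowest trial balance = -$434.71 (Jan)
Initial deposit = cushion − low point = $869.42 − (-$434.71) = $1,304.13

$1,304.13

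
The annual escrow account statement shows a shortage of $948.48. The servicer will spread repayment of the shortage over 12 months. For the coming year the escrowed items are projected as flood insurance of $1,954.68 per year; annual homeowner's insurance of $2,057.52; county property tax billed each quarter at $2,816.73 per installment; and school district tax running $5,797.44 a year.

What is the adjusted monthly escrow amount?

$1,835.42

Flood insurance — $1,954.68 annually
Homeowner's insurance — $2,057.52 annually
County property tax — $2,816.73 × 4 = $11,266.92 annually
School district tax — $5,797.44 annually
Combined annual = $1,954.68 + $2,057.52 + $11,266.92 + $5,797.44 = $21,076.56
Monthly escrow = $21,076.56 / 12 = $1,756.38
Monthly shortage recovery: $948.48 / 12 = $79.04
New monthly escrow = $1,756.38 + $79.04 = $1,835.42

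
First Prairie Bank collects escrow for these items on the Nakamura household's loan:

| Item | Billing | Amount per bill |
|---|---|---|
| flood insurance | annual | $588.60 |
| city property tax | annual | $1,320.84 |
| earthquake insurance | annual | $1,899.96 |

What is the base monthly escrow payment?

Flood insurance = $588.60
City property tax = $1,320.84
Earthquake insurance = $1,899.96
Total per year = $588.60 + $1,320.84 + $1,899.96 = $3,809.40
Monthly escrow = $3,809.40 / 12 = $317.45

$317.45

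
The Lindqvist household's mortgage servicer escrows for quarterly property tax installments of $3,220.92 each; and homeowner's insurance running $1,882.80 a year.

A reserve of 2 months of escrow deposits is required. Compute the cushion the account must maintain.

Property tax — $3,220.92 × 4 = $12,883.68/yr
Homeowner's insurance — $1,882.80/yr
Yearly total = $12,883.68 + $1,882.80 = $14,766.48
Base monthly escrow = $14,766.48 ÷ 12 = $1,230.54
Required cushion = 2 × $1,230.54 = $2,461.08

$2,461.08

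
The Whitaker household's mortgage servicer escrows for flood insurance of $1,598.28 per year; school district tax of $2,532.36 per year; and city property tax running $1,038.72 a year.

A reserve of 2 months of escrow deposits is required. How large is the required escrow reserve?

$861.56

Flood insurance — $1,598.28 annually
School district tax — $2,532.36 annually
City property tax — $1,038.72 annually
Combined annual = $1,598.28 + $2,532.36 + $1,038.72 = $5,169.36
Monthly escrow = $5,169.36 ÷ 12 = $430.78
Cushion = 2 × $430.78 = $861.56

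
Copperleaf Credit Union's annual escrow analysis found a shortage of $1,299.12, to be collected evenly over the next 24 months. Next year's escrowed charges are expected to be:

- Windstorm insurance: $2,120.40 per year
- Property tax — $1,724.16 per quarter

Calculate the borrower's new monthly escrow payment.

Windstorm insurance — $2,120.40 annually
Property tax — $1,724.16 × 4 = $6,896.64 annually
Yearly total = $9,017.04
Monthly escrow = $9,017.04 ÷ 12 = $751.42
Shortage spread = $1,299.12 ÷ 24 = $54.13/mo
Adjusted monthly = $751.42 + $54.13 = $805.55

$805.55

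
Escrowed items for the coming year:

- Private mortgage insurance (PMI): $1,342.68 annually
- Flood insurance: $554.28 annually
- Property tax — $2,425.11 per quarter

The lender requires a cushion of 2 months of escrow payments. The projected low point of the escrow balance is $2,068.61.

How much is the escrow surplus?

$135.71

Private mortgage insurance (PMI) = $1,342.68 annually
Flood insurance = $554.28 annually
Property tax = $2,425.11 × 4 = $9,700.44 annually
Total per year = $1,342.68 + $554.28 + $9,700.44 = $11,597.40
Per month = $11,597.40 ÷ 12 = $966.45
Required reserve = 2 × $966.45 = $1,932.90
Surplus = $2,068.61 − $1,932.90 = $135.71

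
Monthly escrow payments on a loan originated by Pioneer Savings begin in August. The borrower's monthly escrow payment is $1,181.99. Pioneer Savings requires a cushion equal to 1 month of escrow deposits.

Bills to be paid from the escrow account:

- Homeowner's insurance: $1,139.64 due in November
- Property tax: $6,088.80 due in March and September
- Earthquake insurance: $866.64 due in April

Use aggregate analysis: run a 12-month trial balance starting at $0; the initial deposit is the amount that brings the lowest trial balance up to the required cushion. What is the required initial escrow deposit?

Cushion = 1 × $1,181.99 = $1,181.99
Trial balance (start $0, +$1,181.99 each month, − disbursements):
  Aug: +$1,181.99 → $1,181.99
  Sep: +$1,181.99 − $6,088.80 → -$3,724.82
  Oct: +$1,181.99 → -$2,542.83
  Nov: +$1,181.99 − $1,139.64 → -$2,500.48
  Dec: +$1,181.99 → -$1,318.49
  Jan: +$1,181.99 → -$136.50
  Feb: +$1,181.99 → $1,045.49
  Mar: +$1,181.99 − $6,088.80 → -$3,861.32
  Apr: +$1,181.99 − $866.64 → -$3,545.97
  May: +$1,181.99 → -$2,363.98
  Jun: +$1,181.99 → -$1,181.99
  Jul: +$1,181.99 → $0.00
Lowest trial balance = -$3,861.32 (Mar)
Initial deposit = cushion − low point = $1,181.99 − (-$3,861.32) = $5,043.31

$5,043.31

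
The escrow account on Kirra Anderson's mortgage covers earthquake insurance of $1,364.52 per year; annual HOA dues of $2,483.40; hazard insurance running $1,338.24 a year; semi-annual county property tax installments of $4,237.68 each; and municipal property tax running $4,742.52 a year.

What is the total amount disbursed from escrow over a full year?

$18,404.04

Earthquake insurance: $1,364.52
HOA dues: $2,483.40
Hazard insurance: $1,338.24
County property tax: $4,237.68 × 2 = $8,475.36
Municipal property tax: $4,742.52
Total annual escrow = $1,364.52 + $2,483.40 + $1,338.24 + $8,475.36 + $4,742.52 = $18,404.04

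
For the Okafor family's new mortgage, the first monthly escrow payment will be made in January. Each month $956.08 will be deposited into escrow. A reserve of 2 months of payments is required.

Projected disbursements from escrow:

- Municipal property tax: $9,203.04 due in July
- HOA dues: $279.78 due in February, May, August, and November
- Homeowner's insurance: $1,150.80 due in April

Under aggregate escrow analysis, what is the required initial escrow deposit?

$6,133.00

Cushion = 2 × $956.08 = $1,912.16
Trial balance (start $0, +$956.08 each month, − disbursements):
  Jan: +$956.08 → $956.08
  Feb: +$956.08 − $279.78 → $1,632.38
  Mar: +$956.08 → $2,588.46
  Apr: +$956.08 − $1,150.80 → $2,393.74
  May: +$956.08 − $279.78 → $3,070.04
  Jun: +$956.08 → $4,026.12
  Jul: +$956.08 − $9,203.04 → -$4,220.84
  Aug: +$956.08 − $279.78 → -$3,544.54
  Sep: +$956.08 → -$2,588.46
  Oct: +$956.08 → -$1,632.38
  Nov: +$956.08 − $279.78 → -$956.08
  Dec: +$956.08 → $0.00
Lowest trial balance = -$4,220.84 (Jul)
Initial deposit = cushion − low point = $1,912.16 − (-$4,220.84) = $6,133.00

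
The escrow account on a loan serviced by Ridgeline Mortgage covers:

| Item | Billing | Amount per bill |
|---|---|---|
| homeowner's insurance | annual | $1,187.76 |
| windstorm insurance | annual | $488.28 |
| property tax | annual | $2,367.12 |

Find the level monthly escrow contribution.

$336.93

Homeowner's insurance = $1,187.76 per year
Windstorm insurance = $488.28 per year
Property tax = $2,367.12 per year
Annual escrow total = $4,043.16
Monthly escrow = $4,043.16 ÷ 12 = $336.93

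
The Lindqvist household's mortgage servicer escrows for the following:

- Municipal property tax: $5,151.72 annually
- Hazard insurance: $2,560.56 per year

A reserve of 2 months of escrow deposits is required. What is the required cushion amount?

$1,285.38

Municipal property tax: $5,151.72 per year
Hazard insurance: $2,560.56 per year
Total annual escrow = $5,151.72 + $2,560.56 = $7,712.28
Per month = $7,712.28 ÷ 12 = $642.69
Cushion = 2 × $642.69 = $1,285.38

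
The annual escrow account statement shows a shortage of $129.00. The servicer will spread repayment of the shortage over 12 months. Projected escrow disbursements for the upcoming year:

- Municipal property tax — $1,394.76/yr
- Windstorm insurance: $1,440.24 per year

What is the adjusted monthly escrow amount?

Municipal property tax — $1,394.76/yr
Windstorm insurance — $1,440.24/yr
Annual escrow total = $2,835.00
Monthly = $2,835.00 / 12 = $236.25
Shortage spread = $129.00 / 12 = $10.75/mo
New monthly escrow = $236.25 + $10.75 = $247.00

$247.00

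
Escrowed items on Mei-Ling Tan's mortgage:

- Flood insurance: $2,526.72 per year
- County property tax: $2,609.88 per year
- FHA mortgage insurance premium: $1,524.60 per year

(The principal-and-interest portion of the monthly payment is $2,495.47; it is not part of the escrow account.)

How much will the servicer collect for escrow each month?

Flood insurance = $2,526.72/yr
County property tax = $2,609.88/yr
FHA mortgage insurance premium = $1,524.60/yr
Total annual escrow = $6,661.20
Monthly = $6,661.20 ÷ 12 = $555.10

$555.10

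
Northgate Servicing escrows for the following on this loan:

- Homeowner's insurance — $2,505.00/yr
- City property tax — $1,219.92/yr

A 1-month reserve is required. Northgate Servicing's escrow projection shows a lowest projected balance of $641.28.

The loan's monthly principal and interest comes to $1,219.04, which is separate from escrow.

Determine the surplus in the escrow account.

$330.87

Homeowner's insurance = $2,505.00 per year
City property tax = $1,219.92 per year
Yearly total = $2,505.00 + $1,219.92 = $3,724.92
Monthly escrow = $3,724.92 ÷ 12 = $310.41
Required cushion = 1 × $310.41 = $310.41
Excess over cushion: $641.28 − $310.41 = $330.87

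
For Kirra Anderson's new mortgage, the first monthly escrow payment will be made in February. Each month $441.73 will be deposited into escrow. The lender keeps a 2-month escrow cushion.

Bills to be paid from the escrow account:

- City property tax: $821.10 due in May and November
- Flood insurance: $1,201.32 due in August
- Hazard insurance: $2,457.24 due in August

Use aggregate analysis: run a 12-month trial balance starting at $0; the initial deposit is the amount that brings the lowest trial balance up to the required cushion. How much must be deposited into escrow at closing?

Cushion = 2 × $441.73 = $883.46
Trial balance (start $0, +$441.73 each month, − disbursements):
  Feb: +$441.73 → $441.73
  Mar: +$441.73 → $883.46
  Apr: +$441.73 → $1,325.19
  May: +$441.73 − $821.10 → $945.82
  Jun: +$441.73 → $1,387.55
  Jul: +$441.73 → $1,829.28
  Aug: +$441.73 − $3,658.56 → -$1,387.55
  Sep: +$441.73 → -$945.82
  Oct: +$441.73 → -$504.09
  Nov: +$441.73 − $821.10 → -$883.46
  Dec: +$441.73 → -$441.73
  Jan: +$441.73 → $0.00
Lowest trial balance = -$1,387.55 (Aug)
Initial deposit = cushion − low point = $883.46 − (-$1,387.55) = $2,271.01

$2,271.01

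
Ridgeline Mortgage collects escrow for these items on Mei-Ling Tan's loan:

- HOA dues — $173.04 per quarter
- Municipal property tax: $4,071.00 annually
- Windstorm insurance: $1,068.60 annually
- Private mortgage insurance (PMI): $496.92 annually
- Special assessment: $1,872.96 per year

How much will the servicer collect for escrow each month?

$683.47

HOA dues: $173.04 × 4 = $692.16 per year
Municipal property tax: $4,071.00 per year
Windstorm insurance: $1,068.60 per year
Private mortgage insurance (PMI): $496.92 per year
Special assessment: $1,872.96 per year
Total per year = $692.16 + $4,071.00 + $1,068.60 + $496.92 + $1,872.96 = $8,201.64
Monthly = $8,201.64 / 12 = $683.47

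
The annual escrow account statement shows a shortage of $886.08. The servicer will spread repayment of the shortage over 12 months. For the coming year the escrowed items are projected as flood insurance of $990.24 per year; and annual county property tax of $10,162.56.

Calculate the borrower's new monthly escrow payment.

Flood insurance: $990.24
County property tax: $10,162.56
Yearly total = $11,152.80
Monthly escrow = $11,152.80 ÷ 12 = $929.40
Shortage spread = $886.08 / 12 = $73.84/mo
Adjusted monthly = $929.40 + $73.84 = $1,003.24

$1,003.24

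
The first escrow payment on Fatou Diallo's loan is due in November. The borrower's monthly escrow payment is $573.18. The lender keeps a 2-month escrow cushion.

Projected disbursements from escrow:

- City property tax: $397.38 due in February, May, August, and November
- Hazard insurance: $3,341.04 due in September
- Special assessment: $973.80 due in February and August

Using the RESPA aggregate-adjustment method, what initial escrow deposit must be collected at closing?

Cushion = 2 × $573.18 = $1,146.36
Trial balance (start $0, +$573.18 each month, − disbursements):
  Nov: +$573.18 − $397.38 → $175.80
  Dec: +$573.18 → $748.98
  Jan: +$573.18 → $1,322.16
  Feb: +$573.18 − $1,371.18 → $524.16
  Mar: +$573.18 → $1,097.34
  Apr: +$573.18 → $1,670.52
  May: +$573.18 − $397.38 → $1,846.32
  Jun: +$573.18 → $2,419.50
  Jul: +$573.18 → $2,992.68
  Aug: +$573.18 − $1,371.18 → $2,194.68
  Sep: +$573.18 − $3,341.04 → -$573.18
  Oct: +$573.18 → $0.00
Lowest trial balance = -$573.18 (Sep)
Initial deposit = cushion − low point = $1,146.36 − (-$573.18) = $1,719.54

$1,719.54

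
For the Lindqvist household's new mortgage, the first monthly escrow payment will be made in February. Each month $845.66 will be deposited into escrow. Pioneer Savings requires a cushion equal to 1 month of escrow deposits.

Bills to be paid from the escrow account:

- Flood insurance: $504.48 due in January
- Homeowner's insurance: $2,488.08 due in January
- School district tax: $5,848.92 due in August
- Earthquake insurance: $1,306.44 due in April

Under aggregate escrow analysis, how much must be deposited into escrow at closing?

Cushion = 1 × $845.66 = $845.66
Trial balance (start $0, +$845.66 each month, − disbursements):
  Feb: +$845.66 → $845.66
  Mar: +$845.66 → $1,691.32
  Apr: +$845.66 − $1,306.44 → $1,230.54
  May: +$845.66 → $2,076.20
  Jun: +$845.66 → $2,921.86
  Jul: +$845.66 → $3,767.52
  Aug: +$845.66 − $5,848.92 → -$1,235.74
  Sep: +$845.66 → -$390.08
  Oct: +$845.66 → $455.58
  Nov: +$845.66 → $1,301.24
  Dec: +$845.66 → $2,146.90
  Jan: +$845.66 − $2,992.56 → $0.00
Lowest trial balance = -$1,235.74 (Aug)
Initial deposit = cushion − low point = $845.66 − (-$1,235.74) = $2,081.40

$2,081.40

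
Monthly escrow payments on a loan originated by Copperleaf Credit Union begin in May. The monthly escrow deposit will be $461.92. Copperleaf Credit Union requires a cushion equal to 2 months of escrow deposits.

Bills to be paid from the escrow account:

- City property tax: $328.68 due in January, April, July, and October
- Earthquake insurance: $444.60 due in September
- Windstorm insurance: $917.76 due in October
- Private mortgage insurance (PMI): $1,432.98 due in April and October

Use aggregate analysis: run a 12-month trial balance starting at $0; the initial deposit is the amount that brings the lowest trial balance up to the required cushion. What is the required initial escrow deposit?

$1,605.02

Cushion = 2 × $461.92 = $923.84
Trial balance (start $0, +$461.92 each month, − disbursements):
  May: +$461.92 → $461.92
  Jun: +$461.92 → $923.84
  Jul: +$461.92 − $328.68 → $1,057.08
  Aug: +$461.92 → $1,519.00
  Sep: +$461.92 − $444.60 → $1,536.32
  Oct: +$461.92 − $2,679.42 → -$681.18
  Nov: +$461.92 → -$219.26
  Dec: +$461.92 → $242.66
  Jan: +$461.92 − $328.68 → $375.90
  Feb: +$461.92 → $837.82
  Mar: +$461.92 → $1,299.74
  Apr: +$461.92 − $1,761.66 → $0.00
Lowest trial balance = -$681.18 (Oct)
Initial deposit = cushion − low point = $923.84 − (-$681.18) = $1,605.02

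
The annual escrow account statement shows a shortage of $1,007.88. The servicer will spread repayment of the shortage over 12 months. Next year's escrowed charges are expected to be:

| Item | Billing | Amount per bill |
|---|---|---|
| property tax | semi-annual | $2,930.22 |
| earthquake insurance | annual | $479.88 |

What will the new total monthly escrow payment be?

$612.35

Property tax — $2,930.22 × 2 = $5,860.44 annually
Earthquake insurance — $479.88 annually
Total per year = $6,340.32
Per month = $6,340.32 ÷ 12 = $528.36
Monthly shortage recovery: $1,007.88 / 12 = $83.99
New monthly escrow = $528.36 + $83.99 = $612.35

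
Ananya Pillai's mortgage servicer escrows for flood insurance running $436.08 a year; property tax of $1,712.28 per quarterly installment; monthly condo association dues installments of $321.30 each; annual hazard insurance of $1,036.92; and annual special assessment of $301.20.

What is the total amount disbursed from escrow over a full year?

Flood insurance — $436.08
Property tax — $1,712.28 × 4 = $6,849.12
Condo association dues — $321.30 × 12 = $3,855.60
Hazard insurance — $1,036.92
Special assessment — $301.20
Total per year = $436.08 + $6,849.12 + $3,855.60 + $1,036.92 + $301.20 = $12,478.92

$12,478.92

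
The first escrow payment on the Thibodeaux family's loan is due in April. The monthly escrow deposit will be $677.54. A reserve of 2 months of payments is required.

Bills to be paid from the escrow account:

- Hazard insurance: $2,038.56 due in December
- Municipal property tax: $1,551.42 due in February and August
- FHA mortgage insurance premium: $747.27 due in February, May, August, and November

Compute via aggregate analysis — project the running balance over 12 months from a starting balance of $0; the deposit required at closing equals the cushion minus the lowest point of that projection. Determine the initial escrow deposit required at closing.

Cushion = 2 × $677.54 = $1,355.08
Trial balance (start $0, +$677.54 each month, − disbursements):
  Apr: +$677.54 → $677.54
  May: +$677.54 − $747.27 → $607.81
  Jun: +$677.54 → $1,285.35
  Jul: +$677.54 → $1,962.89
  Aug: +$677.54 − $2,298.69 → $341.74
  Sep: +$677.54 → $1,019.28
  Oct: +$677.54 → $1,696.82
  Nov: +$677.54 − $747.27 → $1,627.09
  Dec: +$677.54 − $2,038.56 → $266.07
  Jan: +$677.54 → $943.61
  Feb: +$677.54 − $2,298.69 → -$677.54
  Mar: +$677.54 → $0.00
Lowest trial balance = -$677.54 (Feb)
Initial deposit = cushion − low point = $1,355.08 − (-$677.54) = $2,032.62

$2,032.62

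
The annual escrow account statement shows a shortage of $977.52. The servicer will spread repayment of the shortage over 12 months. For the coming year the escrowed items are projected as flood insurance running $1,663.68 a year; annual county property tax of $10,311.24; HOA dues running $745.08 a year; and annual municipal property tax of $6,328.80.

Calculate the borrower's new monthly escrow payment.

Flood insurance = $1,663.68
County property tax = $10,311.24
HOA dues = $745.08
Municipal property tax = $6,328.80
Yearly total = $1,663.68 + $10,311.24 + $745.08 + $6,328.80 = $19,048.80
Monthly = $19,048.80 ÷ 12 = $1,587.40
Shortage per month = $977.52 ÷ 12 = $81.46
New monthly escrow = $1,587.40 + $81.46 = $1,668.86

$1,668.86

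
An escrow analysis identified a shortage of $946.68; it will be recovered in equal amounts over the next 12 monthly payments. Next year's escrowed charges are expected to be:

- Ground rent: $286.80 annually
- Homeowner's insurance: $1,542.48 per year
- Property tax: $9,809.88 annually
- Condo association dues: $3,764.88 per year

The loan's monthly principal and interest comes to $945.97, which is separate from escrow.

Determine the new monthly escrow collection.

$1,362.56

Ground rent: $286.80 annually
Homeowner's insurance: $1,542.48 annually
Property tax: $9,809.88 annually
Condo association dues: $3,764.88 annually
Combined annual = $286.80 + $1,542.48 + $9,809.88 + $3,764.88 = $15,404.04
Monthly = $15,404.04 ÷ 12 = $1,283.67
Shortage spread = $946.68 ÷ 12 = $78.89/mo
Adjusted monthly = $1,283.67 + $78.89 = $1,362.56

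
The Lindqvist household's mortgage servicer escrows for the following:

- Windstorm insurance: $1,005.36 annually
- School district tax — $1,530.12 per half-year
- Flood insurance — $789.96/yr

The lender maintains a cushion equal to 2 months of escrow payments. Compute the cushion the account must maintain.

$809.26

Windstorm insurance = $1,005.36 per year
School district tax = $1,530.12 × 2 = $3,060.24 per year
Flood insurance = $789.96 per year
Combined annual = $1,005.36 + $3,060.24 + $789.96 = $4,855.56
Monthly = $4,855.56 / 12 = $404.63
Cushion = 2 × $404.63 = $809.26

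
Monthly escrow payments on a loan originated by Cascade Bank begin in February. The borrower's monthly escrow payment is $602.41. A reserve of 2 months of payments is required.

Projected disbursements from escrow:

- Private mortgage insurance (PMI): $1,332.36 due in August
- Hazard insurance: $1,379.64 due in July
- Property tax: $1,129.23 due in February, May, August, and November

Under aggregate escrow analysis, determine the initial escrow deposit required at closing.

Cushion = 2 × $602.41 = $1,204.82
Trial balance (start $0, +$602.41 each month, − disbursements):
  Feb: +$602.41 − $1,129.23 → -$526.82
  Mar: +$602.41 → $75.59
  Apr: +$602.41 → $678.00
  May: +$602.41 − $1,129.23 → $151.18
  Jun: +$602.41 → $753.59
  Jul: +$602.41 − $1,379.64 → -$23.64
  Aug: +$602.41 − $2,461.59 → -$1,882.82
  Sep: +$602.41 → -$1,280.41
  Oct: +$602.41 → -$678.00
  Nov: +$602.41 − $1,129.23 → -$1,204.82
  Dec: +$602.41 → -$602.41
  Jan: +$602.41 → $0.00
Lowest trial balance = -$1,882.82 (Aug)
Initial deposit = cushion − low point = $1,204.82 − (-$1,882.82) = $3,087.64

$3,087.64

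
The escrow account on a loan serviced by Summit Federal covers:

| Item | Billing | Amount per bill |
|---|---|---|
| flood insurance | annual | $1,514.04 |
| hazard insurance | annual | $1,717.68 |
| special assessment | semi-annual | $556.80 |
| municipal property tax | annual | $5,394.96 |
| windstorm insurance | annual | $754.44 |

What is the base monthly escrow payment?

$874.56

Flood insurance = $1,514.04/yr
Hazard insurance = $1,717.68/yr
Special assessment = $556.80 × 2 = $1,113.60/yr
Municipal property tax = $5,394.96/yr
Windstorm insurance = $754.44/yr
Yearly total = $1,514.04 + $1,717.68 + $1,113.60 + $5,394.96 + $754.44 = $10,494.72
Base monthly escrow = $10,494.72 / 12 = $874.56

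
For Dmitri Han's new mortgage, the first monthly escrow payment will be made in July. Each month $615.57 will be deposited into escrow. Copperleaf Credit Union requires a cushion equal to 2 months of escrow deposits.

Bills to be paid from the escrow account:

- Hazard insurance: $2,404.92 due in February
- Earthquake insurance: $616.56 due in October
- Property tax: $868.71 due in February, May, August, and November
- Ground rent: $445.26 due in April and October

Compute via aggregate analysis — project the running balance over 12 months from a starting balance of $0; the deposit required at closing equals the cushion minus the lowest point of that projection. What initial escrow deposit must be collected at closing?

Cushion = 2 × $615.57 = $1,231.14
Trial balance (start $0, +$615.57 each month, − disbursements):
  Jul: +$615.57 → $615.57
  Aug: +$615.57 − $868.71 → $362.43
  Sep: +$615.57 → $978.00
  Oct: +$615.57 − $1,061.82 → $531.75
  Nov: +$615.57 − $868.71 → $278.61
  Dec: +$615.57 → $894.18
  Jan: +$615.57 → $1,509.75
  Feb: +$615.57 − $3,273.63 → -$1,148.31
  Mar: +$615.57 → -$532.74
  Apr: +$615.57 − $445.26 → -$362.43
  May: +$615.57 − $868.71 → -$615.57
  Jun: +$615.57 → $0.00
Lowest trial balance = -$1,148.31 (Feb)
Initial deposit = cushion − low point = $1,231.14 − (-$1,148.31) = $2,379.45

$2,379.45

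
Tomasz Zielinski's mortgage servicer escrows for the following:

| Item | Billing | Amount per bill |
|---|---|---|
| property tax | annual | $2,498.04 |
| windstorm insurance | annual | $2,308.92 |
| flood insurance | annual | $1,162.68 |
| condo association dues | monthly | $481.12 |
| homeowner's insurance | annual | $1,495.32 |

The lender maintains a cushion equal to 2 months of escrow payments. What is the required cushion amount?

$2,206.40

Property tax — $2,498.04 per year
Windstorm insurance — $2,308.92 per year
Flood insurance — $1,162.68 per year
Condo association dues — $481.12 × 12 = $5,773.44 per year
Homeowner's insurance — $1,495.32 per year
Total annual escrow = $2,498.04 + $2,308.92 + $1,162.68 + $5,773.44 + $1,495.32 = $13,238.40
Monthly = $13,238.40 / 12 = $1,103.20
Reserve = 2 × $1,103.20 = $2,206.40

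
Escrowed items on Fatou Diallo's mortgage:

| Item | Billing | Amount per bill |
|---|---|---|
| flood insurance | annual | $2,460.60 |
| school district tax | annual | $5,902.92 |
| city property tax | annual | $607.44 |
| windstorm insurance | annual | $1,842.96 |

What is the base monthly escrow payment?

$901.16

Flood insurance — $2,460.60/yr
School district tax — $5,902.92/yr
City property tax — $607.44/yr
Windstorm insurance — $1,842.96/yr
Total annual escrow = $10,813.92
Monthly = $10,813.92 / 12 = $901.16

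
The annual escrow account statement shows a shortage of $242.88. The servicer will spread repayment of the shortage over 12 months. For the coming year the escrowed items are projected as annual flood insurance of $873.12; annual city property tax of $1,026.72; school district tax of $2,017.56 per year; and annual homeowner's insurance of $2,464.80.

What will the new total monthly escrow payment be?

$552.09

Flood insurance = $873.12 annually
City property tax = $1,026.72 annually
School district tax = $2,017.56 annually
Homeowner's insurance = $2,464.80 annually
Combined annual = $873.12 + $1,026.72 + $2,017.56 + $2,464.80 = $6,382.20
Monthly escrow = $6,382.20 ÷ 12 = $531.85
Monthly shortage recovery: $242.88 / 12 = $20.24
Adjusted monthly = $531.85 + $20.24 = $552.09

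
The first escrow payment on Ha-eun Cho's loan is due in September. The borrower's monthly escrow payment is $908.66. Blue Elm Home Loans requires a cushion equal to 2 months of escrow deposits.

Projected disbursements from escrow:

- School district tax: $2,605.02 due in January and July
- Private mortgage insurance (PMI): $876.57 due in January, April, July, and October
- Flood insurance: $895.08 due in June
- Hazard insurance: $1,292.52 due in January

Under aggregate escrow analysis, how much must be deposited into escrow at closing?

$2,924.70

Cushion = 2 × $908.66 = $1,817.32
Trial balance (start $0, +$908.66 each month, − disbursements):
  Sep: +$908.66 → $908.66
  Oct: +$908.66 − $876.57 → $940.75
  Nov: +$908.66 → $1,849.41
  Dec: +$908.66 → $2,758.07
  Jan: +$908.66 − $4,774.11 → -$1,107.38
  Feb: +$908.66 → -$198.72
  Mar: +$908.66 → $709.94
  Apr: +$908.66 − $876.57 → $742.03
  May: +$908.66 → $1,650.69
  Jun: +$908.66 − $895.08 → $1,664.27
  Jul: +$908.66 − $3,481.59 → -$908.66
  Aug: +$908.66 → $0.00
Lowest trial balance = -$1,107.38 (Jan)
Initial deposit = cushion − low point = $1,817.32 − (-$1,107.38) = $2,924.70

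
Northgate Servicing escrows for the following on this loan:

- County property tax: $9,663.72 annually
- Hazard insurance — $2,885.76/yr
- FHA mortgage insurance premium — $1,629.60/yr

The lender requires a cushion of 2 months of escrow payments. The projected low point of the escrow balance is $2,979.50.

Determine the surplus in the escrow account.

County property tax — $9,663.72
Hazard insurance — $2,885.76
FHA mortgage insurance premium — $1,629.60
Total per year = $9,663.72 + $2,885.76 + $1,629.60 = $14,179.08
Per month = $14,179.08 / 12 = $1,181.59
Required reserve = 2 × $1,181.59 = $2,363.18
Excess over cushion: $2,979.50 − $2,363.18 = $616.32

$616.32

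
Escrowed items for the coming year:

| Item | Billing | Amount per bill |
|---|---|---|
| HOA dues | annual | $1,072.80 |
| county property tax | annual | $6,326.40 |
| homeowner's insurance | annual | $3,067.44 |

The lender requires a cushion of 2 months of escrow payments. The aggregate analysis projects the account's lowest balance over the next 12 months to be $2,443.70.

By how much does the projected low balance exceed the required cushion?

$699.26

HOA dues = $1,072.80/yr
County property tax = $6,326.40/yr
Homeowner's insurance = $3,067.44/yr
Total annual escrow = $10,466.64
Base monthly escrow = $10,466.64 / 12 = $872.22
Required cushion = 2 × $872.22 = $1,744.44
Surplus = $2,443.70 − $1,744.44 = $699.26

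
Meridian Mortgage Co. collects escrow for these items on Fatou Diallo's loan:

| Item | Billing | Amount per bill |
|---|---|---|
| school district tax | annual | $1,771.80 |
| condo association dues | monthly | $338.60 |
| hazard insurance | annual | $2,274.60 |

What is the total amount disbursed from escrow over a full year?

School district tax — $1,771.80/yr
Condo association dues — $338.60 × 12 = $4,063.20/yr
Hazard insurance — $2,274.60/yr
Total annual escrow = $8,109.60

$8,109.60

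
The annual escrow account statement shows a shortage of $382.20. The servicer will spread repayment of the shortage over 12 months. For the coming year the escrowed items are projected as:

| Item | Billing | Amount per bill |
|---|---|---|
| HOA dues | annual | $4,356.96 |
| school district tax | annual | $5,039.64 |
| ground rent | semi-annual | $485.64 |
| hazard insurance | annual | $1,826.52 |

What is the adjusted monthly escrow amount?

HOA dues = $4,356.96 per year
School district tax = $5,039.64 per year
Ground rent = $485.64 × 2 = $971.28 per year
Hazard insurance = $1,826.52 per year
Yearly total = $12,194.40
Base monthly escrow = $12,194.40 / 12 = $1,016.20
Shortage per month = $382.20 / 12 = $31.85
Adjusted monthly = $1,016.20 + $31.85 = $1,048.05

$1,048.05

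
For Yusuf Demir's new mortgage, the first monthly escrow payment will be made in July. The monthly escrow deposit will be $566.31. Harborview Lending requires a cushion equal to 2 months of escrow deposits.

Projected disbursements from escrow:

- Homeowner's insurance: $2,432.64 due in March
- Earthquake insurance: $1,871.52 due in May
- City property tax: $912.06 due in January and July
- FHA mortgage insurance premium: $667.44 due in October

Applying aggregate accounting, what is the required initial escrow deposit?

$1,698.93

Cushion = 2 × $566.31 = $1,132.62
Trial balance (start $0, +$566.31 each month, − disbursements):
  Jul: +$566.31 − $912.06 → -$345.75
  Aug: +$566.31 → $220.56
  Sep: +$566.31 → $786.87
  Oct: +$566.31 − $667.44 → $685.74
  Nov: +$566.31 → $1,252.05
  Dec: +$566.31 → $1,818.36
  Jan: +$566.31 − $912.06 → $1,472.61
  Feb: +$566.31 → $2,038.92
  Mar: +$566.31 − $2,432.64 → $172.59
  Apr: +$566.31 → $738.90
  May: +$566.31 − $1,871.52 → -$566.31
  Jun: +$566.31 → $0.00
Lowest trial balance = -$566.31 (May)
Initial deposit = cushion − low point = $1,132.62 − (-$566.31) = $1,698.93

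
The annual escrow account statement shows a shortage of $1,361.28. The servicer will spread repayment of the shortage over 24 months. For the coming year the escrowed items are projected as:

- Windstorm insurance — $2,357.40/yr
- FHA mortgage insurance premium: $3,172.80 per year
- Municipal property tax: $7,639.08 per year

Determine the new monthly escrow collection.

$1,154.16

Windstorm insurance = $2,357.40
FHA mortgage insurance premium = $3,172.80
Municipal property tax = $7,639.08
Yearly total = $2,357.40 + $3,172.80 + $7,639.08 = $13,169.28
Monthly = $13,169.28 ÷ 12 = $1,097.44
Shortage per month = $1,361.28 ÷ 24 = $56.72
New monthly escrow = $1,097.44 + $56.72 = $1,154.16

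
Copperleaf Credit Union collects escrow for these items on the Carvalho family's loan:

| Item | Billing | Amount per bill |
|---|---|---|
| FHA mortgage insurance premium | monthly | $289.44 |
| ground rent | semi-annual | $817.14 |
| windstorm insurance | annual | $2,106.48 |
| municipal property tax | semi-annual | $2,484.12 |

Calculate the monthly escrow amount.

$1,015.19

FHA mortgage insurance premium: $289.44 × 12 = $3,473.28 annually
Ground rent: $817.14 × 2 = $1,634.28 annually
Windstorm insurance: $2,106.48 annually
Municipal property tax: $2,484.12 × 2 = $4,968.24 annually
Annual escrow total = $3,473.28 + $1,634.28 + $2,106.48 + $4,968.24 = $12,182.28
Monthly escrow = $12,182.28 / 12 = $1,015.19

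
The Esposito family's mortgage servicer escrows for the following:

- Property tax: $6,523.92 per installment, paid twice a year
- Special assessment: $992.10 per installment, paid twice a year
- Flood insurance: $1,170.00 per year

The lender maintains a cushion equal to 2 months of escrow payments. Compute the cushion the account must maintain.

Property tax = $6,523.92 × 2 = $13,047.84 annually
Special assessment = $992.10 × 2 = $1,984.20 annually
Flood insurance = $1,170.00 annually
Total annual escrow = $16,202.04
Monthly = $16,202.04 / 12 = $1,350.17
Cushion = 2 × $1,350.17 = $2,700.34

$2,700.34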